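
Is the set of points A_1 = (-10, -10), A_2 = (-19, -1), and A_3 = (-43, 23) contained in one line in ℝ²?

Yes

A_1A_2 = (-9, 9), A_1A_3 = (-33, 33).
Twice the signed area of △A_1A_2A_3 is (-9)(33) − (9)(-33) = 0.
The triangle is degenerate (zero area), so the points are collinear.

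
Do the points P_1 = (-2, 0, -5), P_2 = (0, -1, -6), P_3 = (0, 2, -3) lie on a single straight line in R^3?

No

P_1P_2 = (2, -1, -1), P_1P_3 = (2, 2, 2).
Comparing components 3 and 1: (-1)(2) − (2)(2) = -6 ≠ 0, so P_1P_2 and P_1P_3 are not parallel and the points are not collinear.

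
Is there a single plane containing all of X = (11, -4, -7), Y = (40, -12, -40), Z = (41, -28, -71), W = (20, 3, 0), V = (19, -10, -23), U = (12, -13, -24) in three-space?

The plane through X, Y, Z has normal n = XY × XZ = (-280, 866, -456) and equation n·P = -3352.
Checking the remaining points: n·W = -3002, n·V = -3492, n·U = -3674.
Since n·W = -3002 ≠ -3352, W is off the plane and the points are not all coplanar.

No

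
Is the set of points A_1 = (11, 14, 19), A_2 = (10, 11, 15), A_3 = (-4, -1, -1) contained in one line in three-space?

A_1A_2 = (-1, -3, -4), A_1A_3 = (-15, -15, -20).
A_1A_2 × A_1A_3 = (0, 40, -30).
The cross product is nonzero, so the points do not lie on one line.

No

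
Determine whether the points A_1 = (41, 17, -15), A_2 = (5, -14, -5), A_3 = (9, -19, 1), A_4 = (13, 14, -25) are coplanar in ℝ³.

Yes

A normal to the plane through A_1, A_2, A_3 is n = A_1A_2 × A_1A_3 = (-136, 256, 304).
The plane has equation n·P = -5784. For A_4: n·A_4 = -5784.
Equal, so A_4 lies in the plane and all four are coplanar.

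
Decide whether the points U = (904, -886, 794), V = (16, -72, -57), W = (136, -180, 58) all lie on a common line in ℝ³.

UV = (-888, 814, -851), UW = (-768, 706, -736).
Comparing components 2 and 3: (814)(-736) − (-851)(706) = 1702 ≠ 0, so UV and UW are not parallel and the points are not collinear.

No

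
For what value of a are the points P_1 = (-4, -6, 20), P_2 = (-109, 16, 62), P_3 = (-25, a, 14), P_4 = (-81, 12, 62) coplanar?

Normal to plane P_1P_2P_4: n = (168, 1176, -196); plane equation n·P = -11648.
Requiring n·P_3 = -11648: (1176)a + (-6944) = -11648.
So a = -4.

-4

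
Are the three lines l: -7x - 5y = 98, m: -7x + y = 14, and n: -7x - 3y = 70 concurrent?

Yes

Intersecting l and m: solving the 2×2 system gives (x, y) = (-4, -14).
Substitute into n: (-7)(-4) + (-3)(-14) = 70.
This equals 70, so (-4, -14) lies on all three lines and they are concurrent.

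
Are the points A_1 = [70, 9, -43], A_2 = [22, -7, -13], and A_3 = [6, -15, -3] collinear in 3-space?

A_1A_2 = (-48, -16, 30), A_1A_3 = (-64, -24, 40).
Comparing components 2 and 3: (-16)(40) − (30)(-24) = 80 ≠ 0, so A_1A_2 and A_1A_3 are not parallel and the points are not collinear.

No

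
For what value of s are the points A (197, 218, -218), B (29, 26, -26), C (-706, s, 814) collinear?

-814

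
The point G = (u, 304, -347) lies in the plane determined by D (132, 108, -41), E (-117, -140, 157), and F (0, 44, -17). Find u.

-45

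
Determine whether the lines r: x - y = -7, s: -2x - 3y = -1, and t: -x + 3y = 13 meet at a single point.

Yes

The three lines meet at one point iff the augmented coefficient matrix [aᵢ bᵢ cᵢ] has rank < 3, i.e. its determinant vanishes.
Here the determinant is 0.
It vanishes, so the lines are concurrent at (-4, 3).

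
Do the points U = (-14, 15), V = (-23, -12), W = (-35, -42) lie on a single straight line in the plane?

No

UV = (-9, -27), UW = (-21, -57).
Twice the signed area of △UVW is (-9)(-57) − (-27)(-21) = -54.
The area is nonzero, so the three points are not collinear.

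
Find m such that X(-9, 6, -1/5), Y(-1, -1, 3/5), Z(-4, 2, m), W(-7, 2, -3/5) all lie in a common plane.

Coplanarity ⇔ det[XY; XZ; XW] = 0.
Expanding, this is linear in m: (18)m + (-36/5) = 0.
So m = 2/5.

2/5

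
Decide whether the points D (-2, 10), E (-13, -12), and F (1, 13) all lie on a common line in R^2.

DE = (-11, -22), DF = (3, 3).
Twice the signed area of △DEF is (-11)(3) − (-22)(3) = 33.
The area is nonzero, so the three points are not collinear.

No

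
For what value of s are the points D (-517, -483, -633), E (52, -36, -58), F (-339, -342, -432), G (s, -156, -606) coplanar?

-71

Normal to plane DEF: n = (8772, -12019, 663); plane equation n·P = 850374.
Requiring n·G = 850374: (8772)s + (1473186) = 850374.
So s = -71.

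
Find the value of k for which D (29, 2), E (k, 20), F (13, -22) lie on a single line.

Collinearity: (E − D) must be parallel to (F − D) = (-16, -24).
Cross-multiplying the components: (k − 29)·(-24) = (18)·(-16).
Solving gives k = 41.

41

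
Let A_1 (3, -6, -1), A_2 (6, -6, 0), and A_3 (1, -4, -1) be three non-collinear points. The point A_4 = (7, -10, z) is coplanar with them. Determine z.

The plane through A_1, A_2, A_3 has equation −2x − 2y + 6z = 0.
Substituting A_4: (6)z + (6) = 0, so z = -1.

-1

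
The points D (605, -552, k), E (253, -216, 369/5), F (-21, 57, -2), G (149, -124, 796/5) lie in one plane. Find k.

The points are coplanar iff DE · (DF × DG) = 0.
Expanding, this is linear in k: (-3184)k + (423472/5) = 0.
So k = 133/5.

133/5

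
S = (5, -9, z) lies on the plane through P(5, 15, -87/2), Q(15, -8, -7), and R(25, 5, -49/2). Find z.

Coplanarity requires PQ · (PR × PS) = 0.
PQ = (10, -23, 73/2), PR = (20, -10, 19); the triple product is linear in z with coefficient 360 and constant term 2700.
Setting it to zero: z = -15/2.

-15/2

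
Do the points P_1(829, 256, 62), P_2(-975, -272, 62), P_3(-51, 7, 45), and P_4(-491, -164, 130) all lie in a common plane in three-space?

No

A normal to the plane through P_1, P_2, P_3 is n = P_1P_2 × P_1P_3 = (8976, -30668, -15444).
The plane has equation n·P = -1367432. For P_4: n·P_4 = -1385384.
-1385384 ≠ -1367432, so P_4 is off the plane.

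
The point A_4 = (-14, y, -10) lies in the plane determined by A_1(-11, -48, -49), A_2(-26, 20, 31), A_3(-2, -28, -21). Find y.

-16

The plane through A_1, A_2, A_3 has equation 304x + 1140y − 912z = -13376.
Substituting A_4: (1140)y + (4864) = -13376, so y = -16.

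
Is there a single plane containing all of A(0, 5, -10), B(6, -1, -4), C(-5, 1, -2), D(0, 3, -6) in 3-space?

A normal to the plane through A, B, C is n = AB × AC = (-24, -78, -54).
The plane has equation n·P = 150. For D: n·D = 90.
90 ≠ 150, so D is off the plane.

No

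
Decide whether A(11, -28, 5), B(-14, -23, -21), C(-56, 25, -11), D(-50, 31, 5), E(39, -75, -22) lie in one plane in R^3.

Yes

The plane through A, B, C has normal n = AB × AC = (1298, 1342, -990) and equation n·P = -28248.
Checking the remaining points: n·D = -28248, n·E = -28248.
All equal -28248, so all 5 points lie in one plane.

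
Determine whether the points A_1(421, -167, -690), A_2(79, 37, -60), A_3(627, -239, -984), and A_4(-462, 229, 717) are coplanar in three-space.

Yes

A normal to the plane through A_1, A_2, A_3 is n = A_1A_2 × A_1A_3 = (-14616, 29232, -17400).
The plane has equation n·P = 970920. For A_4: n·A_4 = 970920.
Equal, so A_4 lies in the plane and all four are coplanar.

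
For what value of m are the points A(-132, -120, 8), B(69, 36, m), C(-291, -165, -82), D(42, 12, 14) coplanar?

The points are coplanar iff AB · (AC × AD) = 0.
Expanding, this is linear in m: (-13158)m + (144738) = 0.
So m = 11.

11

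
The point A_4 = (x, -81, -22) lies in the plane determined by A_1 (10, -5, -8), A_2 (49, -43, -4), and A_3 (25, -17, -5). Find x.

54

The plane through A_1, A_2, A_3 has equation −66x − 57y + 102z = -1191.
Substituting A_4: (-66)x + (2373) = -1191, so x = 54.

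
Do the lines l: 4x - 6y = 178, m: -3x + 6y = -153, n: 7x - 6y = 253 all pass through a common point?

Intersecting l and m: solving the 2×2 system gives (x, y) = (25, -13).
Substitute into n: (7)(25) + (-6)(-13) = 253.
This equals 253, so (25, -13) lies on all three lines and they are concurrent.

Yes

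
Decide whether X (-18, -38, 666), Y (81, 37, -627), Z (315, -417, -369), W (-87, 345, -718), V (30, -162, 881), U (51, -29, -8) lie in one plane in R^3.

Yes

The plane through X, Y, Z has normal n = XY × XZ = (-567672, -328104, -62496) and equation n·P = -18936288.
Checking the remaining points: n·W = -18936288, n·V = -18936288, n·U = -18936288.
All equal -18936288, so all 6 points lie in one plane.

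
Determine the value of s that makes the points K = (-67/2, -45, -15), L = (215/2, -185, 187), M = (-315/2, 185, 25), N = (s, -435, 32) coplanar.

210

Normal to plane KLM: n = (-52060, -30688, 15070); plane equation n·P = 2898920.
Requiring n·N = 2898920: (-52060)s + (13831520) = 2898920.
So s = 210.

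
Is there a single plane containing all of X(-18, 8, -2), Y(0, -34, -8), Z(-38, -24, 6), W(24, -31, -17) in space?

Yes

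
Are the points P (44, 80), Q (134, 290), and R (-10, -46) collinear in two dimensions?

PQ = (90, 210), PR = (-54, -126).
Checking proportionality: PR = -3/5·PQ, so the vectors are parallel and the points are collinear.

Yes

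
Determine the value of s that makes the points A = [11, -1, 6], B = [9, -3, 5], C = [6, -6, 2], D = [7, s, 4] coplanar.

Normal to plane ABC: n = (3, -3, 0); plane equation n·P = 36.
Requiring n·D = 36: (-3)s + (21) = 36.
So s = -5.

-5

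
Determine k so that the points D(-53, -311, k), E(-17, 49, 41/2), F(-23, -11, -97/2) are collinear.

-787/2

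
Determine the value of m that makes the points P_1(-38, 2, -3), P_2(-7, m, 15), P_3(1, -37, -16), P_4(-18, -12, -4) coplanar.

1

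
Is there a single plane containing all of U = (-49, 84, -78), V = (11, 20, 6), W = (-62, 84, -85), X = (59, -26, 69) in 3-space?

A normal to the plane through U, V, W is n = UV × UW = (448, -672, -832).
The plane has equation n·P = -13504. For X: n·X = -13504.
Equal, so X lies in the plane and all four are coplanar.

Yes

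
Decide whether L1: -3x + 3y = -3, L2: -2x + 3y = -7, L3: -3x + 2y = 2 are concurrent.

Yes

Lines aᵢx + bᵢy = cᵢ with pairwise distinct directions are concurrent exactly when det[aᵢ bᵢ cᵢ] = 0.
Here the determinant is 0.
It vanishes, so the lines are concurrent at (-4, -5).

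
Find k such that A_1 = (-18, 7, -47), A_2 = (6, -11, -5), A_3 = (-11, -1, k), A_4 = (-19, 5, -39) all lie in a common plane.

Coplanarity ⇔ det[A_1A_2; A_1A_3; A_1A_4] = 0.
Expanding, this is linear in k: (66)k + (1650) = 0.
So k = -25.

-25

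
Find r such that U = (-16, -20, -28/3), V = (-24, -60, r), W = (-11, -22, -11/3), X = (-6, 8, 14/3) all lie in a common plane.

Normal to plane UWX: n = (-560/3, -40/3, 160); plane equation n·P = 1760.
Requiring n·V = 1760: (160)r + (5280) = 1760.
So r = -22.

-22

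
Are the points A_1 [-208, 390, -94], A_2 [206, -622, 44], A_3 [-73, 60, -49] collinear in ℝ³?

Yes

A_1A_2 = (414, -1012, 138), A_1A_3 = (135, -330, 45).
A_1A_2 × A_1A_3 = (0, 0, 0).
The cross product vanishes, so the three points are collinear.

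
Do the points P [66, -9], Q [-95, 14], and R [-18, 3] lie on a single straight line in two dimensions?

Yes

PQ = (-161, 23), PR = (-84, 12).
Checking proportionality: PR = 12/23·PQ, so the vectors are parallel and the points are collinear.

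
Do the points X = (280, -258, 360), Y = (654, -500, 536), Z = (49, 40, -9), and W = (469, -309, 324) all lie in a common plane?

Yes

The four points are coplanar iff the 3×3 determinant with rows XY, XZ, XW is zero.
Rows: (374, -242, 176), (-231, 298, -369), (189, -51, -36).
Expanding along the first row: (374)(-29547) − (-242)(78057) + (176)(-44541) = 0.
Zero determinant ⇒ coplanar.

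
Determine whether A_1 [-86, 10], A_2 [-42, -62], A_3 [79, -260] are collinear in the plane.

Yes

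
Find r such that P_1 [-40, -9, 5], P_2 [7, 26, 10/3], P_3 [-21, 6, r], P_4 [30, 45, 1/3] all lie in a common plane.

Normal to plane P_1P_2P_4: n = (-220/3, 308/3, 88); plane equation n·P = 7348/3.
Requiring n·P_3 = 7348/3: (88)r + (2156) = 7348/3.
So r = 10/3.

10/3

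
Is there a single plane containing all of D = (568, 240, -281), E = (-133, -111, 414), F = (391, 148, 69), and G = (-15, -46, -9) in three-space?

Yes

The four points are coplanar iff the 3×3 determinant with rows DE, DF, DG is zero.
Rows: (-701, -351, 695), (-177, -92, 350), (-583, -286, 272).
Expanding along the first row: (-701)(75076) − (-351)(155906) + (695)(-3014) = 0.
Zero determinant ⇒ coplanar.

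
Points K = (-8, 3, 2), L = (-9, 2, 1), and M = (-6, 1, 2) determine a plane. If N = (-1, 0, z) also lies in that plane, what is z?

4

A normal to the plane is n = KL × KM = (-2, -2, 4).
N lies in the plane iff n · KN = 0.
This gives (4)z + (-16) = 0, so z = 4.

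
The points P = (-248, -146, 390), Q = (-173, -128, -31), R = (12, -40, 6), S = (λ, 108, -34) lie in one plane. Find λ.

332

Normal to plane PQR: n = (37714, -80660, 3270); plane equation n·X = 3698588.
Requiring n·S = 3698588: (37714)λ + (-8822460) = 3698588.
So λ = 332.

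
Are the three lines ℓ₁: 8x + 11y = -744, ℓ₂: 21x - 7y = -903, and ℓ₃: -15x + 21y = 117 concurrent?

No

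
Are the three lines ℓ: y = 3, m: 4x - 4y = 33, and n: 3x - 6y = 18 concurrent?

No

Intersecting ℓ and m: solving the 2×2 system gives (x, y) = (45/4, 3).
Substitute into n: (3)(45/4) + (-6)(3) = 63/4.
But n requires 18 ≠ 63/4, so the three lines have no common point.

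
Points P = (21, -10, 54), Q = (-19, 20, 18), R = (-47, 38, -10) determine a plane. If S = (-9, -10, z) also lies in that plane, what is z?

A normal to the plane is n = PQ × PR = (-192, -112, 120).
S lies in the plane iff n · PS = 0.
This gives (120)z + (-720) = 0, so z = 6.

6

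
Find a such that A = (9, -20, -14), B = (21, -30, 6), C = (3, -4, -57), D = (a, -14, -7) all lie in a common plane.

-21

The points are coplanar iff AB · (AC × AD) = 0.
Expanding, this is linear in a: (110)a + (2310) = 0.
So a = -21.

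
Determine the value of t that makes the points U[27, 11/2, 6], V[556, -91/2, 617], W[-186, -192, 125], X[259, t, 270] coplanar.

-29/2

The points are coplanar iff UV · (UW × UX) = 0.
Expanding, this is linear in t: (-193094)t + (-2799863) = 0.
So t = -29/2.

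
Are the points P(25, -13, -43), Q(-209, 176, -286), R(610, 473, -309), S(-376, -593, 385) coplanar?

The four points are coplanar iff the 3×3 determinant with rows PQ, PR, PS is zero.
Rows: (-234, 189, -243), (585, 486, -266), (-401, -580, 428).
Expanding along the first row: (-234)(53728) − (189)(143714) + (-243)(-144414) = -4641696.
Nonzero ⇒ not coplanar.

No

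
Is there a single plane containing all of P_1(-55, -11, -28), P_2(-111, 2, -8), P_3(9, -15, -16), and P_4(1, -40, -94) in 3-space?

With P_1 as base: P_1P_2 = (-56, 13, 20), P_1P_3 = (64, -4, 12), P_1P_4 = (56, -29, -66).
P_1P_3 × P_1P_4 = (612, 4896, -1632).
P_1P_2 · (P_1P_3 × P_1P_4) = -3264.
Since -3264 ≠ 0, the four points are not coplanar.

No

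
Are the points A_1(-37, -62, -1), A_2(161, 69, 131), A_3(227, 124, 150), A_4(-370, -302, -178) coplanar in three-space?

With A_1 as base: A_1A_2 = (198, 131, 132), A_1A_3 = (264, 186, 151), A_1A_4 = (-333, -240, -177).
A_1A_3 × A_1A_4 = (3318, -3555, -1422).
A_1A_2 · (A_1A_3 × A_1A_4) = 3555.
Since 3555 ≠ 0, the four points are not coplanar.

No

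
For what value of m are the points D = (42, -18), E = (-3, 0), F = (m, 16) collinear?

-43

The three points are collinear iff det[DE; DF] = 0.
This determinant is linear in m: (-18)m + (-774) = 0, so m = -43.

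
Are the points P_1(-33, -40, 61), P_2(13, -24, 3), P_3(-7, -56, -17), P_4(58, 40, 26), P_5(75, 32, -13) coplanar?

No

The plane through P_1, P_2, P_3 has normal n = P_1P_2 × P_1P_3 = (-2176, 2080, -1152) and equation n·P = -81664.
Checking the remaining points: n·P_4 = -72960, n·P_5 = -81664.
Since n·P_4 = -72960 ≠ -81664, P_4 is off the plane and the points are not all coplanar.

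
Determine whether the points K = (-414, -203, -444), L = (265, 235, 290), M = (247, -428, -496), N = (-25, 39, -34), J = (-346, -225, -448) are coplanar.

The plane through K, L, M has normal n = KL × KM = (142374, 520482, -442293) and equation n·P = 31777410.
Checking the remaining points: n·N = 31777410, n·J = 31777410.
All equal 31777410, so all 5 points lie in one plane.

Yes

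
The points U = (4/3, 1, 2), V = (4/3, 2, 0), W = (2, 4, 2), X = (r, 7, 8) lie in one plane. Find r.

10/3

Normal to plane UVW: n = (6, -4/3, -2/3); plane equation n·P = 16/3.
Requiring n·X = 16/3: (6)r + (-44/3) = 16/3.
So r = 10/3.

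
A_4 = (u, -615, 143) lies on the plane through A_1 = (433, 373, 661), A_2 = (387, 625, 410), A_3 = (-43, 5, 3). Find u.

-183

The plane through A_1, A_2, A_3 has equation −258184x + 89208y + 136880z = 11958592.
Substituting A_4: (-258184)u + (-35289080) = 11958592, so u = -183.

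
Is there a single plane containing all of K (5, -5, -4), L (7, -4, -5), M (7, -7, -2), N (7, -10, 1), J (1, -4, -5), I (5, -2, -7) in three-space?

Yes

The plane through K, L, M has normal n = KL × KM = (0, -6, -6) and equation n·P = 54.
Checking the remaining points: n·N = 54, n·J = 54, n·I = 54.
All equal 54, so all 6 points lie in one plane.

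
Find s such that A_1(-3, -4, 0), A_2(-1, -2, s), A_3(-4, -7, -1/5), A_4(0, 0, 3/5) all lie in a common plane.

Coplanarity ⇔ det[A_1A_2; A_1A_3; A_1A_4] = 0.
Expanding, this is linear in s: (5)s + (-2) = 0.
So s = 2/5.

2/5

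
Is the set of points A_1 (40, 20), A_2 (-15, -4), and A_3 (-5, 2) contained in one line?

No

A_1A_2 = (-55, -24), A_1A_3 = (-45, -18).
det[A_1A_2; A_1A_3] = (-55)(-18) − (-24)(-45) = -90.
The determinant is nonzero, so they are not collinear.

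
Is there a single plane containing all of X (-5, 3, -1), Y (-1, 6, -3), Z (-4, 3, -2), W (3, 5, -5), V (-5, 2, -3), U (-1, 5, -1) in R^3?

No

The plane through X, Y, Z has normal n = XY × XZ = (-3, 2, -3) and equation n·P = 24.
Checking the remaining points: n·W = 16, n·V = 28, n·U = 16.
Since n·W = 16 ≠ 24, W is off the plane and the points are not all coplanar.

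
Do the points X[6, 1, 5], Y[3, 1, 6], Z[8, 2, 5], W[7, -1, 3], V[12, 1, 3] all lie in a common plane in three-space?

No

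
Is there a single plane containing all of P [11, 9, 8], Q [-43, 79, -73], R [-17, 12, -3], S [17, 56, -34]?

Yes

A normal to the plane through P, Q, R is n = PQ × PR = (-527, 1674, 1798).
The plane has equation n·X = 23653. For S: n·S = 23653.
Equal, so S lies in the plane and all four are coplanar.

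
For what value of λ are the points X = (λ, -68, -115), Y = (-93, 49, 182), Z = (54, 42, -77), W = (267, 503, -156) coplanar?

Coplanarity ⇔ det[XY; XZ; XW] = 0.
Expanding, this is linear in λ: (-119952)λ + (4318272) = 0.
So λ = 36.

36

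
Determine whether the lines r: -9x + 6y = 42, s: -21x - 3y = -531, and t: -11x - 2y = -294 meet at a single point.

Intersecting r and s: solving the 2×2 system gives (x, y) = (20, 37).
Substitute into t: (-11)(20) + (-2)(37) = -294.
This equals -294, so (20, 37) lies on all three lines and they are concurrent.

Yes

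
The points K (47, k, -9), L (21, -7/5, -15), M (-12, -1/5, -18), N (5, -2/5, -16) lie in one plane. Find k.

1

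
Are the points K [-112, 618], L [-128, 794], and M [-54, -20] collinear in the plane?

KL = (-16, 176), KM = (58, -638).
Twice the signed area of △KLM is (-16)(-638) − (176)(58) = 0.
The triangle is degenerate (zero area), so the points are collinear.

Yes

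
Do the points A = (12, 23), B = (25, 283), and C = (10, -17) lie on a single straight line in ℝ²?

AB = (13, 260), AC = (-2, -40).
Twice the signed area of △ABC is (13)(-40) − (260)(-2) = 0.
The triangle is degenerate (zero area), so the points are collinear.

Yes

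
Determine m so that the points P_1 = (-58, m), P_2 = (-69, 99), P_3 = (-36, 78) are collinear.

The three points are collinear iff det[P_1P_2; P_1P_3] = 0.
This determinant is linear in m: (33)m + (-3036) = 0, so m = 92.

92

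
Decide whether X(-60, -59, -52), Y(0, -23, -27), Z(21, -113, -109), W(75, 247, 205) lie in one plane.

No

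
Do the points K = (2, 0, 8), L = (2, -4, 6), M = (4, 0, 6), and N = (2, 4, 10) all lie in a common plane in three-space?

The four points are coplanar iff the 3×3 determinant with rows KL, KM, KN is zero.
Rows: (0, -4, -2), (2, 0, -2), (0, 4, 2).
Expanding along the first row: (0)(8) − (-4)(4) + (-2)(8) = 0.
Zero determinant ⇒ coplanar.

Yes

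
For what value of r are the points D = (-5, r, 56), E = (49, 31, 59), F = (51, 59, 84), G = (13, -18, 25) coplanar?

Coplanarity ⇔ det[DE; DF; DG] = 0.
Expanding, this is linear in r: (832)r + (-8320) = 0.
So r = 10.

10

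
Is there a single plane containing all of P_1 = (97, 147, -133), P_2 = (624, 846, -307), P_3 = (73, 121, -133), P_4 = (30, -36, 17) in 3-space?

Yes

With P_1 as base: P_1P_2 = (527, 699, -174), P_1P_3 = (-24, -26, 0), P_1P_4 = (-67, -183, 150).
P_1P_3 × P_1P_4 = (-3900, 3600, 2650).
P_1P_2 · (P_1P_3 × P_1P_4) = 0.
The scalar triple product vanishes, so the four points are coplanar.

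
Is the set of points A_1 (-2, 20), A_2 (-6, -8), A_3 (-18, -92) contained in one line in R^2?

A_1A_2 = (-4, -28), A_1A_3 = (-16, -112).
Twice the signed area of △A_1A_2A_3 is (-4)(-112) − (-28)(-16) = 0.
The triangle is degenerate (zero area), so the points are collinear.

Yes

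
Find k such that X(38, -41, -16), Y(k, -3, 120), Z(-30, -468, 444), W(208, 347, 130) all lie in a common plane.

Coplanarity ⇔ det[XY; XZ; XW] = 0.
Expanding, this is linear in k: (-240822)k + (18784116) = 0.
So k = 78.

78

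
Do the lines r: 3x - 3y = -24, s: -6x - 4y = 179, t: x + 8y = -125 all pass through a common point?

Intersecting r and s: solving the 2×2 system gives (x, y) = (-211/10, -131/10).
Substitute into t: (1)(-211/10) + (8)(-131/10) = -1259/10.
But t requires -125 ≠ -1259/10, so the three lines have no common point.

No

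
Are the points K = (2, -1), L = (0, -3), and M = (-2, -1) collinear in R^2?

KL = (-2, -2), KM = (-4, 0).
det[KL; KM] = (-2)(0) − (-2)(-4) = -8.
The determinant is nonzero, so they are not collinear.

No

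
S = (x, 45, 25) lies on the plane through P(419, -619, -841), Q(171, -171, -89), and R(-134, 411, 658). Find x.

The plane through P, Q, R has equation −103008x − 44104y − 7696z = -9387640.
Substituting S: (-103008)x + (-2177080) = -9387640, so x = 70.

70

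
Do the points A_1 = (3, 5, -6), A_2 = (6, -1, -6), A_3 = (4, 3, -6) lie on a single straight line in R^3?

A_1A_2 = (3, -6, 0), A_1A_3 = (1, -2, 0).
Each component of A_1A_3 is 1/3 times the corresponding component of A_1A_2, so A_1A_3 = 1/3·A_1A_2 and the points are collinear.

Yes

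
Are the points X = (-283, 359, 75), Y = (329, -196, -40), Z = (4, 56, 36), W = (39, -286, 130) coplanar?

No

A normal to the plane through X, Y, Z is n = XY × XZ = (-13200, -9137, -26151).
The plane has equation n·P = -1505908. For W: n·W = -1301248.
-1301248 ≠ -1505908, so W is off the plane.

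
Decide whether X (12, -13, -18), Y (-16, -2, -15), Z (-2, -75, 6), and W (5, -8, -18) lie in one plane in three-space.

Yes

The four points are coplanar iff the 3×3 determinant with rows XY, XZ, XW is zero.
Rows: (-28, 11, 3), (-14, -62, 24), (-7, 5, 0).
Expanding along the first row: (-28)(-120) − (11)(168) + (3)(-504) = 0.
Zero determinant ⇒ coplanar.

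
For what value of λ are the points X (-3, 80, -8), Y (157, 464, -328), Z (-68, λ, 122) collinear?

-76

Collinearity requires XY × XZ = 0; each component is linear in λ.
The x-component gives (320)λ + (24320) = 0, so λ = -76.
The remaining components then also vanish.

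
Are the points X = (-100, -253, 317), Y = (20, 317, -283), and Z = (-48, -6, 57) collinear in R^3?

XY = (120, 570, -600), XZ = (52, 247, -260).
Each component of XZ is 13/30 times the corresponding component of XY, so XZ = 13/30·XY and the points are collinear.

Yes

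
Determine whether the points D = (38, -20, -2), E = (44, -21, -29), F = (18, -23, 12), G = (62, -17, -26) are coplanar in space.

Yes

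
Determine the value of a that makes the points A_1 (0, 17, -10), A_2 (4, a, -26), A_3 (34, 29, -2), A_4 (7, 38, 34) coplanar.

Coplanarity ⇔ det[A_1A_2; A_1A_3; A_1A_4] = 0.
Expanding, this is linear in a: (-1440)a + (15840) = 0.
So a = 11.

11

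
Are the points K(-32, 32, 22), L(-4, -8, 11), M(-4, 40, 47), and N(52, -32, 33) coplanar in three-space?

The four points are coplanar iff the 3×3 determinant with rows KL, KM, KN is zero.
Rows: (28, -40, -11), (28, 8, 25), (84, -64, 11).
Expanding along the first row: (28)(1688) − (-40)(-1792) + (-11)(-2464) = 2688.
Nonzero ⇒ not coplanar.

No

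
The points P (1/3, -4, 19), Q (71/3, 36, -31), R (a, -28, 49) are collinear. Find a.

-41/3

Collinearity requires PQ × PR = 0; each component is linear in a.
The y-component gives (-50)a + (-2050/3) = 0, so a = -41/3.
The remaining components then also vanish.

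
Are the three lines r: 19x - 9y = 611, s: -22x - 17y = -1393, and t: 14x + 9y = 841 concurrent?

Yes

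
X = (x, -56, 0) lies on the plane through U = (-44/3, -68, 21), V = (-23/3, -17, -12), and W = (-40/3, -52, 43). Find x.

-38/3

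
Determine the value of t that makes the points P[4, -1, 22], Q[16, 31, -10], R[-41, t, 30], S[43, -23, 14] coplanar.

26

Normal to plane PQS: n = (-960, -1152, -1512); plane equation n·X = -35952.
Requiring n·R = -35952: (-1152)t + (-6000) = -35952.
So t = 26.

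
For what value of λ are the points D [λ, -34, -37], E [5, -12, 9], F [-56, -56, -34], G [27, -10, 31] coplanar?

The points are coplanar iff DE · (DF × DG) = 0.
Expanding, this is linear in λ: (882)λ + (43218) = 0.
So λ = -49.

-49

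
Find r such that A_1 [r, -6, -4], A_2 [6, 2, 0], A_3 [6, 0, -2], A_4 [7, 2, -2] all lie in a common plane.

Coplanarity ⇔ det[A_1A_2; A_1A_3; A_1A_4] = 0.
Expanding, this is linear in r: (-4)r + (16) = 0.
So r = 4.

4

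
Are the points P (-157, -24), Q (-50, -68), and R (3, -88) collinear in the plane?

No

PQ = (107, -44), PR = (160, -64).
det[PQ; PR] = (107)(-64) − (-44)(160) = 192.
The determinant is nonzero, so they are not collinear.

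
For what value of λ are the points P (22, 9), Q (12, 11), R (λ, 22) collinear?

-43

The three points are collinear iff det[PQ; PR] = 0.
This determinant is linear in λ: (-2)λ + (-86) = 0, so λ = -43.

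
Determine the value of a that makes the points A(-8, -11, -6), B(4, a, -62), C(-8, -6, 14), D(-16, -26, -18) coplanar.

Normal to plane ACD: n = (240, -160, 40); plane equation n·P = -400.
Requiring n·B = -400: (-160)a + (-1520) = -400.
So a = -7.

-7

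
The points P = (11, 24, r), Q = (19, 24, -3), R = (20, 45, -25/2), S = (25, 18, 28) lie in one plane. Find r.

Coplanarity ⇔ det[PQ; PR; PS] = 0.
Expanding, this is linear in r: (132)r + (5148) = 0.
So r = -39.

-39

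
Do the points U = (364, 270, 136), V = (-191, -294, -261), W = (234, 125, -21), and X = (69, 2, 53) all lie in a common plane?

No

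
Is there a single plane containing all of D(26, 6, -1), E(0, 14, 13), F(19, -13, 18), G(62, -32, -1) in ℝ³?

Yes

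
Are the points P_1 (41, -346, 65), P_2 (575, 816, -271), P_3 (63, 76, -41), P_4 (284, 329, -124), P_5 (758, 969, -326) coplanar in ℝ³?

No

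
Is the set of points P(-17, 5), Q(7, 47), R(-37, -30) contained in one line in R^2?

Yes

PQ = (24, 42), PR = (-20, -35).
det[PQ; PR] = (24)(-35) − (42)(-20) = 0.
The determinant is zero, so the points are collinear.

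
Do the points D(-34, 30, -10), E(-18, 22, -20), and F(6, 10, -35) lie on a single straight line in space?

Yes

DE = (16, -8, -10), DF = (40, -20, -25).
DE × DF = (0, 0, 0).
The cross product vanishes, so the three points are collinear.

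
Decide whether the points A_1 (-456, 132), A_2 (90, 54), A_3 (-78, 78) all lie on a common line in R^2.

Yes

A_1A_2 = (546, -78), A_1A_3 = (378, -54).
det[A_1A_2; A_1A_3] = (546)(-54) − (-78)(378) = 0.
The determinant is zero, so the points are collinear.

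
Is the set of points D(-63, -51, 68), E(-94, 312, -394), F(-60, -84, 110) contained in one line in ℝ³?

No

DE = (-31, 363, -462), DF = (3, -33, 42).
Comparing components 3 and 1: (-462)(3) − (-31)(42) = -84 ≠ 0, so DE and DF are not parallel and the points are not collinear.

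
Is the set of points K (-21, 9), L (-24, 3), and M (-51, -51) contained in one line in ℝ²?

KL = (-3, -6), KM = (-30, -60).
det[KL; KM] = (-3)(-60) − (-6)(-30) = 0.
The determinant is zero, so the points are collinear.

Yes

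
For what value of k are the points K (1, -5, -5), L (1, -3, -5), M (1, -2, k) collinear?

-5

Collinearity requires KL × KM = 0; each component is linear in k.
The x-component gives (2)k + (10) = 0, so k = -5.
The remaining components then also vanish.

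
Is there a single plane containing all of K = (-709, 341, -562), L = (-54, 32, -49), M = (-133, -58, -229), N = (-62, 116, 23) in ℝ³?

No

The four points are coplanar iff the 3×3 determinant with rows KL, KM, KN is zero.
Rows: (655, -309, 513), (576, -399, 333), (647, -225, 585).
Expanding along the first row: (655)(-158490) − (-309)(121509) + (513)(128553) = -316980.
Nonzero ⇒ not coplanar.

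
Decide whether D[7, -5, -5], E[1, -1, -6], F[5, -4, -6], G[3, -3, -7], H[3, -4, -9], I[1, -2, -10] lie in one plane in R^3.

No

The plane through D, E, F has normal n = DE × DF = (-3, -4, 2) and equation n·P = -11.
Checking the remaining points: n·G = -11, n·H = -11, n·I = -15.
Since n·I = -15 ≠ -11, I is off the plane and the points are not all coplanar.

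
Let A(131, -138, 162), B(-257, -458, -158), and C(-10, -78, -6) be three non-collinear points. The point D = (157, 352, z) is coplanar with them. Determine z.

The plane through A, B, C has equation 72960x − 20064y − 68400z = 1245792.
Substituting D: (-68400)z + (4392192) = 1245792, so z = 46.

46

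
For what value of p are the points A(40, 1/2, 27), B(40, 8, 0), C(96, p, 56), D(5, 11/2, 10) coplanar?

-8

Coplanarity ⇔ det[AB; AC; AD] = 0.
Expanding, this is linear in p: (-945)p + (-7560) = 0.
So p = -8.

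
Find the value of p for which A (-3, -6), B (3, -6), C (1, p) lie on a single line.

Collinearity: (C − A) must be parallel to (B − A) = (6, 0).
Cross-multiplying the components: (p − (-6))·(6) = (4)·(0).
Solving gives p = -6.

-6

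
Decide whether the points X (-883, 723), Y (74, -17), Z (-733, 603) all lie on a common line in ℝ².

XY = (957, -740), XZ = (150, -120).
Twice the signed area of △XYZ is (957)(-120) − (-740)(150) = -3840.
The area is nonzero, so the three points are not collinear.

No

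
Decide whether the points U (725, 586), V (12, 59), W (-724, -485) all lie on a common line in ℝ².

Yes

UV = (-713, -527), UW = (-1449, -1071).
Twice the signed area of △UVW is (-713)(-1071) − (-527)(-1449) = 0.
The triangle is degenerate (zero area), so the points are collinear.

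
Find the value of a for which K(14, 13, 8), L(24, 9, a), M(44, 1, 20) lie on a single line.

12

Collinearity requires KL × KM = 0; each component is linear in a.
The x-component gives (12)a + (-144) = 0, so a = 12.
The remaining components then also vanish.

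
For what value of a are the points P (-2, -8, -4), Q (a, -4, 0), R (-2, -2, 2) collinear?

Direction PR = (0, 6, 6). From the y-coordinate of Q, the parameter along the line is τ = (-4 − (-8))/6 = 2/3.
Then a = (-2) + 2/3·(0) = -2.

-2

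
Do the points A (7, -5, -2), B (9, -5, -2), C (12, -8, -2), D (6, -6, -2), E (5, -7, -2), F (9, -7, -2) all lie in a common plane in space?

Yes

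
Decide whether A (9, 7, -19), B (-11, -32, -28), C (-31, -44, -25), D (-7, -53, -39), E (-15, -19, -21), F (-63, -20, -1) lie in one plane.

The plane through A, B, C has normal n = AB × AC = (-225, 240, -540) and equation n·P = 9915.
Checking the remaining points: n·D = 9915, n·E = 10155, n·F = 9915.
Since n·E = 10155 ≠ 9915, E is off the plane and the points are not all coplanar.

No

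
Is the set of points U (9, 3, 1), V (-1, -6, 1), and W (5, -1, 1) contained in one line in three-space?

UV = (-10, -9, 0), UW = (-4, -4, 0).
Comparing components 1 and 2: (-10)(-4) − (-9)(-4) = 4 ≠ 0, so UV and UW are not parallel and the points are not collinear.

No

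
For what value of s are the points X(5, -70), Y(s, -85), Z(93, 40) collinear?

-7

Collinearity: (Y − X) must be parallel to (Z − X) = (88, 110).
Cross-multiplying the components: (s − 5)·(110) = (-15)·(88).
Solving gives s = -7.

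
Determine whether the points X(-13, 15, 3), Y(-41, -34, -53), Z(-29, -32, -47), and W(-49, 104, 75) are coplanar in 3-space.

With X as base: XY = (-28, -49, -56), XZ = (-16, -47, -50), XW = (-36, 89, 72).
XZ × XW = (1066, 2952, -3116).
XY · (XZ × XW) = 0.
The scalar triple product vanishes, so the four points are coplanar.

Yes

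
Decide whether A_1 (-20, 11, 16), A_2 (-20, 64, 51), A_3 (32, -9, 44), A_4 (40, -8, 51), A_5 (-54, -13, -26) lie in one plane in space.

No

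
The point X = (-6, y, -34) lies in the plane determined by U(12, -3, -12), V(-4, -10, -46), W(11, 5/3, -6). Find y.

-2/3

A normal to the plane is n = UV × UW = (350/3, 130, -245/3).
X lies in the plane iff n · UX = 0.
This gives (130)y + (260/3) = 0, so y = -2/3.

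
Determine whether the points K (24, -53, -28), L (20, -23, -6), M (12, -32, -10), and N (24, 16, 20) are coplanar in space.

Yes

The four points are coplanar iff the 3×3 determinant with rows KL, KM, KN is zero.
Rows: (-4, 30, 22), (-12, 21, 18), (0, 69, 48).
Expanding along the first row: (-4)(-234) − (30)(-576) + (22)(-828) = 0.
Zero determinant ⇒ coplanar.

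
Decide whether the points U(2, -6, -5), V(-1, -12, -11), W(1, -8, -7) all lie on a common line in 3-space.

Yes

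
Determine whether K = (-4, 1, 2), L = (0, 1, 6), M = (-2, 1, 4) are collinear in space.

KL = (4, 0, 4), KM = (2, 0, 2).
Each component of KM is 1/2 times the corresponding component of KL, so KM = 1/2·KL and the points are collinear.

Yes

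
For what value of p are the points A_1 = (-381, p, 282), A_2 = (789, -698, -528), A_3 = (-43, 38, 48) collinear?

337

Direction A_2A_3 = (-832, 736, 576). From the x-coordinate of A_1, the parameter along the line is τ = (-381 − 789)/(-832) = 45/32.
Then p = (-698) + 45/32·(736) = 337.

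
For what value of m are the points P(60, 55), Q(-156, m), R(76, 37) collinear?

298

Collinearity: (Q − P) must be parallel to (R − P) = (16, -18).
Cross-multiplying the components: (m − 55)·(16) = (-216)·(-18).
Solving gives m = 298.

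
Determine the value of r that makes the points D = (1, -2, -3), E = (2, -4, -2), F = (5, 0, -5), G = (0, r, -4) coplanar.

0

Coplanarity ⇔ det[DE; DF; DG] = 0.
Expanding, this is linear in r: (6)r + (0) = 0.
So r = 0.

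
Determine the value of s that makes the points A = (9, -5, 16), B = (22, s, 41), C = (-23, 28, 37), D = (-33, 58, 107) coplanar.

Coplanarity ⇔ det[AB; AC; AD] = 0.
Expanding, this is linear in s: (2030)s + (16240) = 0.
So s = -8.

-8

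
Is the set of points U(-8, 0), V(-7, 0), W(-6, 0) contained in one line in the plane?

Yes

UV = (1, 0), UW = (2, 0).
det[UV; UW] = (1)(0) − (0)(2) = 0.
The determinant is zero, so the points are collinear.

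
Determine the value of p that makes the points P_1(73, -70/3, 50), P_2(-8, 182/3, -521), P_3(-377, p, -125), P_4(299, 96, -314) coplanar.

Coplanarity ⇔ det[P_1P_2; P_1P_3; P_1P_4] = 0.
Expanding, this is linear in p: (158530)p + (46766350/3) = 0.
So p = -295/3.

-295/3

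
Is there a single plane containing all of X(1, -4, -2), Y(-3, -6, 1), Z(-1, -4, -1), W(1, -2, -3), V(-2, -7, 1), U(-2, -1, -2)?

Yes

The plane through X, Y, Z has normal n = XY × XZ = (-2, -2, -4) and equation n·P = 14.
Checking the remaining points: n·W = 14, n·V = 14, n·U = 14.
All equal 14, so all 6 points lie in one plane.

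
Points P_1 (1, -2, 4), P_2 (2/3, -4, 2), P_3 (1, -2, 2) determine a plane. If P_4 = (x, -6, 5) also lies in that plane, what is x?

1/3

A normal to the plane is n = P_1P_2 × P_1P_3 = (4, -2/3, 0).
P_4 lies in the plane iff n · P_1P_4 = 0.
This gives (4)x + (-4/3) = 0, so x = 1/3.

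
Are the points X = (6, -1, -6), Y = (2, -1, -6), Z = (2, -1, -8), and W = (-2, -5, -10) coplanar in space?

The four points are coplanar iff the 3×3 determinant with rows XY, XZ, XW is zero.
Rows: (-4, 0, 0), (-4, 0, -2), (-8, -4, -4).
Expanding along the first row: (-4)(-8) − (0)(0) + (0)(16) = 32.
Nonzero ⇒ not coplanar.

No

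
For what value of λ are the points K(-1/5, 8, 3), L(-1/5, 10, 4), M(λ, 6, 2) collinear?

-1/5

Direction KL = (0, 2, 1). From the y-coordinate of M, the parameter along the line is τ = (6 − 8)/2 = -1.
Then λ = (-1/5) + (-1)·(0) = -1/5.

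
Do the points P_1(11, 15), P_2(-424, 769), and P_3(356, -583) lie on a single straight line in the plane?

Yes

P_1P_2 = (-435, 754), P_1P_3 = (345, -598).
Twice the signed area of △P_1P_2P_3 is (-435)(-598) − (754)(345) = 0.
The triangle is degenerate (zero area), so the points are collinear.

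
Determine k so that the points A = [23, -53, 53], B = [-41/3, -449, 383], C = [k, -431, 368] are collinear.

-12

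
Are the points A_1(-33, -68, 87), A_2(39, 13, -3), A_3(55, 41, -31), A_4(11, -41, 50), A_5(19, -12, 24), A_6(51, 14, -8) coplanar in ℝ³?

Yes

The plane through A_1, A_2, A_3 has normal n = A_1A_2 × A_1A_3 = (252, 576, 720) and equation n·P = 15156.
Checking the remaining points: n·A_4 = 15156, n·A_5 = 15156, n·A_6 = 15156.
All equal 15156, so all 6 points lie in one plane.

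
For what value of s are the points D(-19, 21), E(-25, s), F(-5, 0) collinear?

30

Collinearity: (E − D) must be parallel to (F − D) = (14, -21).
Cross-multiplying the components: (s − 21)·(14) = (-6)·(-21).
Solving gives s = 30.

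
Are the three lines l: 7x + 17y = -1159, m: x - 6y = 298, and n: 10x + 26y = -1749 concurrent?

No

Intersecting l and m: solving the 2×2 system gives (x, y) = (-32, -55).
Substitute into n: (10)(-32) + (26)(-55) = -1750.
But n requires -1749 ≠ -1750, so the three lines have no common point.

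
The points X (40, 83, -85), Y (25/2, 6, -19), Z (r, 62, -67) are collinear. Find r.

Direction XY = (-55/2, -77, 66). From the y-coordinate of Z, the parameter along the line is τ = (62 − 83)/(-77) = 3/11.
Then r = 40 + 3/11·(-55/2) = 65/2.

65/2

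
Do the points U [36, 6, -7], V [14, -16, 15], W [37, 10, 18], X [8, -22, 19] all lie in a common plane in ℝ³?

No

With U as base: UV = (-22, -22, 22), UW = (1, 4, 25), UX = (-28, -28, 26).
UW × UX = (804, -726, 84).
UV · (UW × UX) = 132.
Since 132 ≠ 0, the four points are not coplanar.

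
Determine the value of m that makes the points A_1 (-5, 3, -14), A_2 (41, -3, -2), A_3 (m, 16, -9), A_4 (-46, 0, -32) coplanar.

-22

Normal to plane A_1A_2A_4: n = (144, 336, -384); plane equation n·P = 5664.
Requiring n·A_3 = 5664: (144)m + (8832) = 5664.
So m = -22.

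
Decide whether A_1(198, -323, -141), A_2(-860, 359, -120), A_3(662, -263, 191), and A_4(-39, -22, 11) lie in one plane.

No

The four points are coplanar iff the 3×3 determinant with rows A_1A_2, A_1A_3, A_1A_4 is zero.
Rows: (-1058, 682, 21), (464, 60, 332), (-237, 301, 152).
Expanding along the first row: (-1058)(-90812) − (682)(149212) + (21)(153884) = -2451924.
Nonzero ⇒ not coplanar.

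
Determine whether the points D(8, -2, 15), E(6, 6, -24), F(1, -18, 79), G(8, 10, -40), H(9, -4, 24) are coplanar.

No

The plane through D, E, F has normal n = DE × DF = (-112, 401, 88) and equation n·P = -378.
Checking the remaining points: n·G = -406, n·H = -500.
Since n·G = -406 ≠ -378, G is off the plane and the points are not all coplanar.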